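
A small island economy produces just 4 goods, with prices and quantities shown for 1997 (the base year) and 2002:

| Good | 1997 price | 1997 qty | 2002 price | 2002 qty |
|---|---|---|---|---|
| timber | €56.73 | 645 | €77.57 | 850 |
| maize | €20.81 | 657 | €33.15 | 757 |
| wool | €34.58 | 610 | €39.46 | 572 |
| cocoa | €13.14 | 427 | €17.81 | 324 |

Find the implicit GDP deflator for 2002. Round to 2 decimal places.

Nominal GDP 2002 = 77.57·850 + 33.15·757 + 39.46·572 + 17.81·324 = 119370.61.
Real GDP 2002 (at 1997 prices) = 56.73·850 + 20.81·757 + 34.58·572 + 13.14·324 = 88010.79.
Deflator = Nominal/Real × 100 = 119370.61/88010.79 × 100 = 135.632.

135.63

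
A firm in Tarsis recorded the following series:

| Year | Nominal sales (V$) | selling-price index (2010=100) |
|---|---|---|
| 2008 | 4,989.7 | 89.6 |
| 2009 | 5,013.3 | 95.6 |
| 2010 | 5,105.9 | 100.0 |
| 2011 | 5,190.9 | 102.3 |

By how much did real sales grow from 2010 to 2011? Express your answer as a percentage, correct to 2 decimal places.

Real sales 2010 = 5105.9/1.000 = 5105.90.
Real sales 2011 = 5190.9/1.023 = 5074.19.
Change = 5074.19/5105.90 − 1 = -0.0062.

-0.62%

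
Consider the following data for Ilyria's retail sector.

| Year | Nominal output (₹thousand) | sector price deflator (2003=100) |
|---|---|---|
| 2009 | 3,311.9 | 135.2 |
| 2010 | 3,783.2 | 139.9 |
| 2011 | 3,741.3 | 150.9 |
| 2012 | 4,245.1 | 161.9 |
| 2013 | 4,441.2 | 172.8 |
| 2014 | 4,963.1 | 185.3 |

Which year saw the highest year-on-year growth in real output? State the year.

2010: real = 3783.2/1.399 = 2704.22; growth vs 2009 (2449.63) = 10.39%.
2011: real = 3741.3/1.509 = 2479.32; growth vs 2010 (2704.22) = -8.32%.
2012: real = 4245.1/1.619 = 2622.05; growth vs 2011 (2479.32) = 5.76%.
2013: real = 4441.2/1.728 = 2570.14; growth vs 2012 (2622.05) = -1.98%.
2014: real = 4963.1/1.853 = 2678.41; growth vs 2013 (2570.14) = 4.21%.

2010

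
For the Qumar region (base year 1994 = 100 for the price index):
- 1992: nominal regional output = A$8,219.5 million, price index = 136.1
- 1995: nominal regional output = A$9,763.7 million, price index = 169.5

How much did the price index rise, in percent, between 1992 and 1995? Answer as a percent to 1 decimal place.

Price-level change = 169.5 / 136.1 − 1 = 0.2454.

24.5%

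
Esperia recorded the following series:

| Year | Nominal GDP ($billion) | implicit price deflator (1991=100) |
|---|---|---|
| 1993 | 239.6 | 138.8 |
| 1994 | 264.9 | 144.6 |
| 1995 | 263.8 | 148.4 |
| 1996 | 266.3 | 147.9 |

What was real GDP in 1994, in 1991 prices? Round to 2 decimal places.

$183.20 billion

Real GDP 1994 = 264.9 / 1.446 = 183.20.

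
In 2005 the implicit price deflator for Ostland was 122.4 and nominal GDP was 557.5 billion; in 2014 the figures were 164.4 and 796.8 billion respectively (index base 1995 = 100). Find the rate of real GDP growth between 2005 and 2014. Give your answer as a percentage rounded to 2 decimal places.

6.41%

Real GDP 2005 = 557.5 / 1.224 = 455.47.
Real GDP 2014 = 796.8 / 1.644 = 484.67.
Real growth = 484.67 / 455.47 − 1 = 0.0641.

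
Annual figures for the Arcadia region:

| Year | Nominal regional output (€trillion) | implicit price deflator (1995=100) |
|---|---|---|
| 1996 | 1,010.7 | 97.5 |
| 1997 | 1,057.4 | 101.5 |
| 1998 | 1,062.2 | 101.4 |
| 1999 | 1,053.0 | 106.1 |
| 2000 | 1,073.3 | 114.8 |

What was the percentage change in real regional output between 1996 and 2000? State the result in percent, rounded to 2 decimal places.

-9.81%

Real regional output 1996 = 1010.7/0.975 = 1036.62.
Real regional output 2000 = 1073.3/1.148 = 934.93.
Change = 934.93/1036.62 − 1 = -0.0981.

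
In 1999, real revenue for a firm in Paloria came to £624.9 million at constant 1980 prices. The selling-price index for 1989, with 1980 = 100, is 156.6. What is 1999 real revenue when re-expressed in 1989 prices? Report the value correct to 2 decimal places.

£978.59 million

Real revenue in 1989 prices = Real revenue in 1980 prices × (P_1989/P_1980) = 624.9 × 1.566 = 978.59.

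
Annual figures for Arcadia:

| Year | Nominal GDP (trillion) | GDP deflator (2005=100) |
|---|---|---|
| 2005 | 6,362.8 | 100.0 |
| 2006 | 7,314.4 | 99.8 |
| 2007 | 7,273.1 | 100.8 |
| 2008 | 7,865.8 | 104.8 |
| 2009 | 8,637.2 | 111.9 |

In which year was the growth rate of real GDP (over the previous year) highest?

2006

2006: real = 7314.4/0.998 = 7329.06; growth vs 2005 (6362.80) = 15.19%.
2007: real = 7273.1/1.008 = 7215.38; growth vs 2006 (7329.06) = -1.55%.
2008: real = 7865.8/1.048 = 7505.53; growth vs 2007 (7215.38) = 4.02%.
2009: real = 8637.2/1.119 = 7718.68; growth vs 2008 (7505.53) = 2.84%.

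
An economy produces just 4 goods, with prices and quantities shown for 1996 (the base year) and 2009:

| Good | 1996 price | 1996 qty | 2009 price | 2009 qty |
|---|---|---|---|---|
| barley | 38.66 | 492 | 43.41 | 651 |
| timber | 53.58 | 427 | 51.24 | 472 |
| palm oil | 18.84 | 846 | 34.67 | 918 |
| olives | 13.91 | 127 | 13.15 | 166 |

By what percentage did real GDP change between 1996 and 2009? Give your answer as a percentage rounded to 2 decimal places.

17.54%

Real GDP 1996 = Nominal GDP 1996 = 38.66·492 + 53.58·427 + 18.84·846 + 13.91·127 = 59604.59.
Real GDP 2009 (at 1996 prices) = 38.66·651 + 53.58·472 + 18.84·918 + 13.91·166 = 70061.60.
Real growth = 70061.60/59604.59 − 1 = 0.1754.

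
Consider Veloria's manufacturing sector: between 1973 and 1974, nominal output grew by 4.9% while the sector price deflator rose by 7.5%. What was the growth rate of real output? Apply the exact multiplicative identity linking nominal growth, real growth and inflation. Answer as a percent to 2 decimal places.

-2.42%

(1 + g_nom) = (1 + g_real)(1 + π), so g_real = 1.0490 / 1.0750 − 1 = -0.02419.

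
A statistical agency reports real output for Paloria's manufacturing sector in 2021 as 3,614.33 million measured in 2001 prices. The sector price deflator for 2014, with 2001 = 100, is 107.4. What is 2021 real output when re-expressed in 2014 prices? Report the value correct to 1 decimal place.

Real output in 2014 prices = Real output in 2001 prices × (P_2014/P_2001) = 3614.33 × 1.074 = 3881.79.

3,881.8 million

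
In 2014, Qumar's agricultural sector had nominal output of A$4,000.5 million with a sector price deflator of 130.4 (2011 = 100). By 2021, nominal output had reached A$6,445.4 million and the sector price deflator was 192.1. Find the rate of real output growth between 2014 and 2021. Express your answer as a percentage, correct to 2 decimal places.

Deflate each year: 2014 → 4000.5/1.304 = 3067.87; 2021 → 6445.4/1.921 = 3355.23.
So real output changed by 3355.23/3067.87 − 1 = 0.0937, i.e. 9.37%.

9.37%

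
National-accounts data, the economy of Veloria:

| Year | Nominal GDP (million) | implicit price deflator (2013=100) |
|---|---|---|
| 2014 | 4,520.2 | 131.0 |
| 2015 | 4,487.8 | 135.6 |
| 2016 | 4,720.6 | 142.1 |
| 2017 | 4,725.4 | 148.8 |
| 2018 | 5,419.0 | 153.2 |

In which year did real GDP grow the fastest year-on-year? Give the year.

2018

2015: real = 4487.8/1.356 = 3309.59; growth vs 2014 (3450.53) = -4.08%.
2016: real = 4720.6/1.421 = 3322.03; growth vs 2015 (3309.59) = 0.38%.
2017: real = 4725.4/1.488 = 3175.67; growth vs 2016 (3322.03) = -4.41%.
2018: real = 5419.0/1.532 = 3537.21; growth vs 2017 (3175.67) = 11.38%.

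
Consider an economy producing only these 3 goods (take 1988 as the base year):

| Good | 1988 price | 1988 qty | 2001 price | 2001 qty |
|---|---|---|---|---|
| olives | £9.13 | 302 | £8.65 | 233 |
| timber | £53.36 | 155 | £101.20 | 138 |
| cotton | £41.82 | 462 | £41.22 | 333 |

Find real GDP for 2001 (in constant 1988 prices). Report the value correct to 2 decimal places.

Real GDP 2001 = Σ (p_1988 × q_2001) = 9.13·233 + 53.36·138 + 41.82·333 = 23417.03.

£23417.03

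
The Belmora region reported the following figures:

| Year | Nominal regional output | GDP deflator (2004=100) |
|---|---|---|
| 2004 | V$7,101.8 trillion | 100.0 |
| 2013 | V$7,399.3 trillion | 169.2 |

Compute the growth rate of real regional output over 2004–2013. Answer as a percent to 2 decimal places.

-38.42%

Deflate each year: 2004 → 7101.8/1.000 = 7101.80; 2013 → 7399.3/1.692 = 4373.11.
So real regional output changed by 4373.11/7101.80 − 1 = -0.3842, i.e. -38.42%.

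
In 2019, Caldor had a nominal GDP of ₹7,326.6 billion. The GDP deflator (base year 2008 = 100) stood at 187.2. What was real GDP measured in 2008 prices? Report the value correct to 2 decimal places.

Real GDP = Nominal / (GDP deflator/100) = 7326.6 / 1.872 = 3913.78.

₹3,913.78 billion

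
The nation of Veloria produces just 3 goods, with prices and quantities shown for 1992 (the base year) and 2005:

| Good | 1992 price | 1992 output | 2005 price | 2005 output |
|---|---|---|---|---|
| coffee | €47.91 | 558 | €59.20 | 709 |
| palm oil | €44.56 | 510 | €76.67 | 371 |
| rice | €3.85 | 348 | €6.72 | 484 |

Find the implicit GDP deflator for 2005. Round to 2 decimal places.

140.69

Nominal GDP 2005 = 59.20·709 + 76.67·371 + 6.72·484 = 73669.85.
Real GDP 2005 (at 1992 prices) = 47.91·709 + 44.56·371 + 3.85·484 = 52363.35.
Deflator = Nominal/Real × 100 = 73669.85/52363.35 × 100 = 140.690.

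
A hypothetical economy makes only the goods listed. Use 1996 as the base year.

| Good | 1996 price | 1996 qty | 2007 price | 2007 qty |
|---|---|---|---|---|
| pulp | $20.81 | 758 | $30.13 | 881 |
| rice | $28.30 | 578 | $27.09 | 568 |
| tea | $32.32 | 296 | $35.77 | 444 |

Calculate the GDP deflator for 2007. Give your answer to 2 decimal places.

Nominal GDP 2007 = 30.13·881 + 27.09·568 + 35.77·444 = 57813.53.
Real GDP 2007 (at 1996 prices) = 20.81·881 + 28.30·568 + 32.32·444 = 48758.09.
Deflator = Nominal/Real × 100 = 57813.53/48758.09 × 100 = 118.572.

118.57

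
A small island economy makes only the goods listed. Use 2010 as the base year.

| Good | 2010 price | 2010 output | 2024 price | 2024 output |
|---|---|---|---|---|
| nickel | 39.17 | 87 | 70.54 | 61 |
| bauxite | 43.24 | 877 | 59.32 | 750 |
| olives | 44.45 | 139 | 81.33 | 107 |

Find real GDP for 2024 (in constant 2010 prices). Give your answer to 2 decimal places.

39575.52

Real GDP 2024 = Σ (p_2010 × q_2024) = 39.17·61 + 43.24·750 + 44.45·107 = 39575.52.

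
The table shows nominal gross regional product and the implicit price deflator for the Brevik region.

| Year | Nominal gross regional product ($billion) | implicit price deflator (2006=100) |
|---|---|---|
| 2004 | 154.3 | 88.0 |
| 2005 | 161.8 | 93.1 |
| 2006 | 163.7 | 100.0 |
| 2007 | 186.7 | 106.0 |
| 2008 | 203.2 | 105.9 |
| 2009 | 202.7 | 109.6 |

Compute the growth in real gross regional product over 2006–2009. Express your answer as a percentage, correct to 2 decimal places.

12.98%

Real gross regional product 2006 = 163.7/1.000 = 163.70.
Real gross regional product 2009 = 202.7/1.096 = 184.95.
Change = 184.95/163.70 − 1 = 0.1298.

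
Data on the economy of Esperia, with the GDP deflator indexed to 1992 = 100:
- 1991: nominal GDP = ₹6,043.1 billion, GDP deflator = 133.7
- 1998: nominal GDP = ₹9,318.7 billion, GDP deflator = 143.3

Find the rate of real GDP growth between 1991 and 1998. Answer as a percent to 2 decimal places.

Real GDP 1991 = 6043.1 / 1.337 = 4519.90.
Real GDP 1998 = 9318.7 / 1.433 = 6502.93.
Real growth = 6502.93 / 4519.90 − 1 = 0.4387.

43.87%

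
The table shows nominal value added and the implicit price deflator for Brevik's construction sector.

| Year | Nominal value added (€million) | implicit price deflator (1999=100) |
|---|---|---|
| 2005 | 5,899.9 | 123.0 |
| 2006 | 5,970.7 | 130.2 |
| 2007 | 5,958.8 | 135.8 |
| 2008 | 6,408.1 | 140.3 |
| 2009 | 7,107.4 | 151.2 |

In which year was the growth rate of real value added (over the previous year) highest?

2008

2006: real = 5970.7/1.302 = 4585.79; growth vs 2005 (4796.67) = -4.40%.
2007: real = 5958.8/1.358 = 4387.92; growth vs 2006 (4585.79) = -4.31%.
2008: real = 6408.1/1.403 = 4567.43; growth vs 2007 (4387.92) = 4.09%.
2009: real = 7107.4/1.512 = 4700.66; growth vs 2008 (4567.43) = 2.92%.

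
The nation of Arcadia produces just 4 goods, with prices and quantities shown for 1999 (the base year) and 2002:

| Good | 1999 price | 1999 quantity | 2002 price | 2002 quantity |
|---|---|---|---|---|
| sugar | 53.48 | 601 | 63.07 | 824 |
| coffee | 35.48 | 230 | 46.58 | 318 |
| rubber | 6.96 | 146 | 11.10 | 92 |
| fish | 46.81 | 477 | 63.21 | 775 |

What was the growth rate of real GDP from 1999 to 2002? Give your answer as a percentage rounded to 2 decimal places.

44.97%

Real GDP 1999 = Nominal GDP 1999 = 53.48·601 + 35.48·230 + 6.96·146 + 46.81·477 = 63646.41.
Real GDP 2002 (at 1999 prices) = 53.48·824 + 35.48·318 + 6.96·92 + 46.81·775 = 92268.23.
Real growth = 92268.23/63646.41 − 1 = 0.4497.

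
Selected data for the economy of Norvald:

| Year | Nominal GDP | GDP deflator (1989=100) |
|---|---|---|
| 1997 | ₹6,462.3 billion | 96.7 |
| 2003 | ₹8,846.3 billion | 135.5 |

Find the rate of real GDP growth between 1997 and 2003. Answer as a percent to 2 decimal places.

-2.31%

Real GDP 1997 = 6462.3 / 0.967 = 6682.83.
Real GDP 2003 = 8846.3 / 1.355 = 6528.63.
Real growth = 6528.63 / 6682.83 − 1 = -0.0231.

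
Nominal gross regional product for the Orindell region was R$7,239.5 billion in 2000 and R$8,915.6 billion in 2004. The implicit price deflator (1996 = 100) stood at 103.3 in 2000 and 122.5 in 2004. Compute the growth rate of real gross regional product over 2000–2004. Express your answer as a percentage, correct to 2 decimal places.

3.85%

Deflate each year: 2000 → 7239.5/1.033 = 7008.23; 2004 → 8915.6/1.225 = 7278.04.
So real gross regional product changed by 7278.04/7008.23 − 1 = 0.0385, i.e. 3.85%.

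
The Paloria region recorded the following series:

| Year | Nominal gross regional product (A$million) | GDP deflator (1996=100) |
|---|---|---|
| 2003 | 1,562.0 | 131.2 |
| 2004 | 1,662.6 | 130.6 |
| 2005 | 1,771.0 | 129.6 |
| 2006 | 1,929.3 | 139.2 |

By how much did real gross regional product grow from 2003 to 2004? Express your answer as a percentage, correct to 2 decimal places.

6.93%

Real gross regional product 2003 = 1562.0/1.312 = 1190.55.
Real gross regional product 2004 = 1662.6/1.306 = 1273.05.
Change = 1273.05/1190.55 − 1 = 0.0693.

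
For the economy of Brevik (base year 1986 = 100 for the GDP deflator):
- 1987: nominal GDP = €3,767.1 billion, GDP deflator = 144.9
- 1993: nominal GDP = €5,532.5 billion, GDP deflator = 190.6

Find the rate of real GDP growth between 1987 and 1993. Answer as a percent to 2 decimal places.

11.65%

Deflate each year: 1987 → 3767.1/1.449 = 2599.79; 1993 → 5532.5/1.906 = 2902.68.
So real GDP changed by 2902.68/2599.79 − 1 = 0.1165, i.e. 11.65%.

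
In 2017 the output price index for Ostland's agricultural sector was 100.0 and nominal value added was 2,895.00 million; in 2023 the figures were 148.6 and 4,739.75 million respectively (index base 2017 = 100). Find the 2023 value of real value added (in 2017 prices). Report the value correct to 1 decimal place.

3,189.6 million

Real value added = Nominal / (output price index/100) = 4739.75 / 1.486 = 3189.60.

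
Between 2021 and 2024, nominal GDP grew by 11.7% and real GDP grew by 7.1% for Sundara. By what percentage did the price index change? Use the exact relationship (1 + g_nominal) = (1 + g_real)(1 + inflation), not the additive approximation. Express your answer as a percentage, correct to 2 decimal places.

4.30%

(1 + g_nom) = (1 + g_real)(1 + π), so π = 1.1170 / 1.0710 − 1 = 0.04295.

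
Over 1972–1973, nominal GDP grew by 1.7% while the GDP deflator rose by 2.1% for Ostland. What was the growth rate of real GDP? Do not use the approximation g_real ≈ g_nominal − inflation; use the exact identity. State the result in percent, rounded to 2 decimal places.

(1 + g_nom) = (1 + g_real)(1 + π), so g_real = 1.0170 / 1.0210 − 1 = -0.00392.

-0.39%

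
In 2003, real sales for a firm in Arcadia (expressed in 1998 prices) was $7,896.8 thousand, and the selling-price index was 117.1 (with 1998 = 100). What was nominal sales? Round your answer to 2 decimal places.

$9,247.15 thousand

Nominal sales = Real × (selling-price index/100) = 7896.8 × 1.171 = 9247.15.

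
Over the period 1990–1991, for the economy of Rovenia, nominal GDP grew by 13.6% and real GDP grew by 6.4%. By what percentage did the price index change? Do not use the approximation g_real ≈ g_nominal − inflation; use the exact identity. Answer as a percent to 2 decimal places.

(1 + g_nom) = (1 + g_real)(1 + π), so π = 1.1360 / 1.0640 − 1 = 0.06767.

6.77%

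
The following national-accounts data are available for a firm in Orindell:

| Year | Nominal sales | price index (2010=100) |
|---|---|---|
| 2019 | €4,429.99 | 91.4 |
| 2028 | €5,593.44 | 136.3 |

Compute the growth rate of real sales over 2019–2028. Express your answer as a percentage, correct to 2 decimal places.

-15.33%

Deflate each year: 2019 → 4429.99/0.914 = 4846.82; 2028 → 5593.44/1.363 = 4103.77.
So real sales changed by 4103.77/4846.82 − 1 = -0.1533, i.e. -15.33%.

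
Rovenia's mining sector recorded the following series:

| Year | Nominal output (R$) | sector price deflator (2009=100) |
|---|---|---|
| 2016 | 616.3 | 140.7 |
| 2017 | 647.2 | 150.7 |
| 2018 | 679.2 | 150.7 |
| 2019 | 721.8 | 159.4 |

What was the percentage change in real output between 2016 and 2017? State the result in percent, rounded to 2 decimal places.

-1.95%

Real output 2016 = 616.3/1.407 = 438.02.
Real output 2017 = 647.2/1.507 = 429.46.
Change = 429.46/438.02 − 1 = -0.0195.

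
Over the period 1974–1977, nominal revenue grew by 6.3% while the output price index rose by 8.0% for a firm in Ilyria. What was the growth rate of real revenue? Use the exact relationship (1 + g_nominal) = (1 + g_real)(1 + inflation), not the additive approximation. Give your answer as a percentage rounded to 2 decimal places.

(1 + g_nom) = (1 + g_real)(1 + π), so g_real = 1.0630 / 1.0800 − 1 = -0.01574.

-1.57%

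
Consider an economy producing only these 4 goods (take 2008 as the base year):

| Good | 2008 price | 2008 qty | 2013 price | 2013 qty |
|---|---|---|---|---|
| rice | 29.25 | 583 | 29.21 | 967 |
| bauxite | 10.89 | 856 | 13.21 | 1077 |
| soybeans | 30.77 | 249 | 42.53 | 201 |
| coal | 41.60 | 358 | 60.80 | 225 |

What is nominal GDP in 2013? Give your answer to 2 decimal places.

64701.77

Nominal GDP 2013 = Σ (p_2013 × q_2013) = 29.21·967 + 13.21·1077 + 42.53·201 + 60.80·225 = 64701.77.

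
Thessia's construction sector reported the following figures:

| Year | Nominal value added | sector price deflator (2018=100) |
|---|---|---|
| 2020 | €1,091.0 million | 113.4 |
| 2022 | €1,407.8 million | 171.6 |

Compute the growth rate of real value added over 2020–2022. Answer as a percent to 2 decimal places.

-14.73%

Deflate each year: 2020 → 1091.0/1.134 = 962.08; 2022 → 1407.8/1.716 = 820.40.
So real value added changed by 820.40/962.08 − 1 = -0.1473, i.e. -14.73%.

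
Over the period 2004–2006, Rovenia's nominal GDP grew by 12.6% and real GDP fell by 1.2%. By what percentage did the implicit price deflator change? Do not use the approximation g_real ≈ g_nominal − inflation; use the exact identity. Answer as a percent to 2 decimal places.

(1 + g_nom) = (1 + g_real)(1 + π), so π = 1.1260 / 0.9880 − 1 = 0.13968.

13.97%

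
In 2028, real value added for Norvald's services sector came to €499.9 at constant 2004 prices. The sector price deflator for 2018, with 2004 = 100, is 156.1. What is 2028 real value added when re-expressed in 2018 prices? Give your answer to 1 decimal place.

Real value added in 2018 prices = Real value added in 2004 prices × (P_2018/P_2004) = 499.9 × 1.561 = 780.34.

€780.3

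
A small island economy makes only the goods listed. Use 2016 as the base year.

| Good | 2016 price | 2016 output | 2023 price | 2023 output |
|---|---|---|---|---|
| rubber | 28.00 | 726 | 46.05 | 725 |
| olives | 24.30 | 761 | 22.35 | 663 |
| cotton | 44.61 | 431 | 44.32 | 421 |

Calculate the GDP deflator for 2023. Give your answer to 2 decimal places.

Nominal GDP 2023 = 46.05·725 + 22.35·663 + 44.32·421 = 66863.02.
Real GDP 2023 (at 2016 prices) = 28.00·725 + 24.30·663 + 44.61·421 = 55191.71.
Deflator = Nominal/Real × 100 = 66863.02/55191.71 × 100 = 121.147.

121.15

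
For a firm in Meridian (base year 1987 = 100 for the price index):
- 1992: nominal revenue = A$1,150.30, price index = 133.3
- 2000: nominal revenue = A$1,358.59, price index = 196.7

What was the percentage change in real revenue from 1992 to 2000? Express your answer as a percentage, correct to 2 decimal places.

-19.96%

Real revenue 1992 = 1150.30 / 1.333 = 862.94.
Real revenue 2000 = 1358.59 / 1.967 = 690.69.
Real growth = 690.69 / 862.94 − 1 = -0.1996.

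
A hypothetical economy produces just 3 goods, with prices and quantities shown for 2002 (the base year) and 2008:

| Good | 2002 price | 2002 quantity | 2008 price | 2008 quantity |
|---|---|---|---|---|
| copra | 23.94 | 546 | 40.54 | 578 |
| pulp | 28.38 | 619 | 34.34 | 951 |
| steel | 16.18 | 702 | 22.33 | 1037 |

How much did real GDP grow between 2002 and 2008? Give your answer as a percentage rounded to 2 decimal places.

37.17%

Real GDP 2002 = Nominal GDP 2002 = 23.94·546 + 28.38·619 + 16.18·702 = 41996.82.
Real GDP 2008 (at 2002 prices) = 23.94·578 + 28.38·951 + 16.18·1037 = 57605.36.
Real growth = 57605.36/41996.82 − 1 = 0.3717.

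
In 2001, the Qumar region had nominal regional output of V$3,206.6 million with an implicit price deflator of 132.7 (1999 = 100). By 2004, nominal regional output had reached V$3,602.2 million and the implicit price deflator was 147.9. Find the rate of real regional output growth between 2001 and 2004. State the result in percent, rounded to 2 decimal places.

0.79%

Deflate each year: 2001 → 3206.6/1.327 = 2416.43; 2004 → 3602.2/1.479 = 2435.56.
So real regional output changed by 2435.56/2416.43 − 1 = 0.0079, i.e. 0.79%.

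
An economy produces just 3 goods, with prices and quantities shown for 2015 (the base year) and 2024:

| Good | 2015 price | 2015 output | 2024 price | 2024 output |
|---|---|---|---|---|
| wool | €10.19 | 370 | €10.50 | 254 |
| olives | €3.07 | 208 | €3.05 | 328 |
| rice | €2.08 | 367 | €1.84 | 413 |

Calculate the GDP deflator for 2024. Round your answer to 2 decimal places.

Nominal GDP 2024 = 10.50·254 + 3.05·328 + 1.84·413 = 4427.32.
Real GDP 2024 (at 2015 prices) = 10.19·254 + 3.07·328 + 2.08·413 = 4454.26.
Deflator = Nominal/Real × 100 = 4427.32/4454.26 × 100 = 99.395.

99.40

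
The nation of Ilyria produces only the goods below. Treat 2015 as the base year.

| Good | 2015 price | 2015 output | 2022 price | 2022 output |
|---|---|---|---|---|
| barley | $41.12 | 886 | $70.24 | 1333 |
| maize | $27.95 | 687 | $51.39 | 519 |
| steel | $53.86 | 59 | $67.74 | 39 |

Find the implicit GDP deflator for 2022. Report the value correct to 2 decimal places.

Nominal GDP 2022 = 70.24·1333 + 51.39·519 + 67.74·39 = 122943.19.
Real GDP 2022 (at 2015 prices) = 41.12·1333 + 27.95·519 + 53.86·39 = 71419.55.
Deflator = Nominal/Real × 100 = 122943.19/71419.55 × 100 = 172.142.

172.14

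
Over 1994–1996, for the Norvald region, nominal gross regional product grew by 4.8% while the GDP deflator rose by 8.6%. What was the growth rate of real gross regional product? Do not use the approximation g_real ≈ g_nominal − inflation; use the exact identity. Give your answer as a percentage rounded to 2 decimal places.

(1 + g_nom) = (1 + g_real)(1 + π), so g_real = 1.0480 / 1.0860 − 1 = -0.03499.

-3.50%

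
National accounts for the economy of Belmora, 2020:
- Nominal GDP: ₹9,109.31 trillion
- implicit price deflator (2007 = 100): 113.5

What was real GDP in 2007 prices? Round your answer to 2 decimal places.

₹8,025.82 trillion

Real GDP = Nominal / (implicit price deflator/100) = 9109.31 / 1.135 = 8025.82.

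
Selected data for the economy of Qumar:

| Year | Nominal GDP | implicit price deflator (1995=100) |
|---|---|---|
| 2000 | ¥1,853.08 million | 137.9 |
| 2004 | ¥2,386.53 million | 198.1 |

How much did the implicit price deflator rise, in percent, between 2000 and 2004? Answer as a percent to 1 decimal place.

Price-level change = 198.1 / 137.9 − 1 = 0.4365.

43.7%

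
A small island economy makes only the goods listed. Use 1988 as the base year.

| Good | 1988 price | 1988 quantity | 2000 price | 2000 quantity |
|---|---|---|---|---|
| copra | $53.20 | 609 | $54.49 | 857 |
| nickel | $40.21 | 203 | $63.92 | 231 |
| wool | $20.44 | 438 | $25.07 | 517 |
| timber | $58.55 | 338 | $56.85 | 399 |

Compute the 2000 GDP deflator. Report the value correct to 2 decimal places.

109.34

Nominal GDP 2000 = 54.49·857 + 63.92·231 + 25.07·517 + 56.85·399 = 97107.79.
Real GDP 2000 (at 1988 prices) = 53.20·857 + 40.21·231 + 20.44·517 + 58.55·399 = 88809.84.
Deflator = Nominal/Real × 100 = 97107.79/88809.84 × 100 = 109.344.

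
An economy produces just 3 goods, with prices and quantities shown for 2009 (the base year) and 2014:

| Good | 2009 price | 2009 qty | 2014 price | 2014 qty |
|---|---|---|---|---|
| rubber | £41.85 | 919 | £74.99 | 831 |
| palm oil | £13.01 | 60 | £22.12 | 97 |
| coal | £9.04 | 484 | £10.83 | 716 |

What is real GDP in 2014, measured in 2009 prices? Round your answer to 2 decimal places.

£42511.96

Real GDP 2014 = Σ (p_2009 × q_2014) = 41.85·831 + 13.01·97 + 9.04·716 = 42511.96.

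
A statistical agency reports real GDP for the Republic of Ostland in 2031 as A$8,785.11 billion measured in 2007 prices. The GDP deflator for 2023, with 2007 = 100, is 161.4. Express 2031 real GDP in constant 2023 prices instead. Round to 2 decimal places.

Real GDP in 2023 prices = Real GDP in 2007 prices × (P_2023/P_2007) = 8785.11 × 1.614 = 14179.17.

A$14,179.17 billion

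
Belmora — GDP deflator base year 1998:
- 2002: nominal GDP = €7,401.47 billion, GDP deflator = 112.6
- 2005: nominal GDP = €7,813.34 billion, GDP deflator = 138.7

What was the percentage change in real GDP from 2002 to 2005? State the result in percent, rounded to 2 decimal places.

-14.30%

Real GDP 2002 = 7401.47 / 1.126 = 6573.24.
Real GDP 2005 = 7813.34 / 1.387 = 5633.27.
Real growth = 5633.27 / 6573.24 − 1 = -0.1430.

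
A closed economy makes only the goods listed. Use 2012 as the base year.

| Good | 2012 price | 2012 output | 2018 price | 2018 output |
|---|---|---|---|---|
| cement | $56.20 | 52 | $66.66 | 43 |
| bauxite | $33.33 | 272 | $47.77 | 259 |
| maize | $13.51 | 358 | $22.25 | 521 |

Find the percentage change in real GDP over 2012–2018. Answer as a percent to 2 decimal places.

7.51%

Real GDP 2012 = Nominal GDP 2012 = 56.20·52 + 33.33·272 + 13.51·358 = 16824.74.
Real GDP 2018 (at 2012 prices) = 56.20·43 + 33.33·259 + 13.51·521 = 18087.78.
Real growth = 18087.78/16824.74 − 1 = 0.0751.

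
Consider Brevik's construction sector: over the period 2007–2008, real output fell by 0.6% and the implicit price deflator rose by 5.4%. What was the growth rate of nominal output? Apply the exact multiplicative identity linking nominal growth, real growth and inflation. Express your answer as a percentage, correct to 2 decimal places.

(1 + g_nom) = (1 + g_real)(1 + π) = 0.9940 × 1.0540 = 1.04768.

4.77%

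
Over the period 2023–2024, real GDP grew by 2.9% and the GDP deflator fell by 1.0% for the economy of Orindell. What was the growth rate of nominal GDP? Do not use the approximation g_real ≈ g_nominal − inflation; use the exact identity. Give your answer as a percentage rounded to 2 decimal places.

(1 + g_nom) = (1 + g_real)(1 + π) = 1.0290 × 0.9900 = 1.01871.

1.87%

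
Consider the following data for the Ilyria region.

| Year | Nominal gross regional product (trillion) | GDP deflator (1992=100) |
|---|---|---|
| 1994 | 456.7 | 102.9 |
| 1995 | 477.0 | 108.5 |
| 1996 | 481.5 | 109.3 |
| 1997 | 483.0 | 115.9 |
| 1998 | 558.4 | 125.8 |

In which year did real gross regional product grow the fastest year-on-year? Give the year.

1998

1995: real = 477.0/1.085 = 439.63; growth vs 1994 (443.83) = -0.95%.
1996: real = 481.5/1.093 = 440.53; growth vs 1995 (439.63) = 0.20%.
1997: real = 483.0/1.159 = 416.74; growth vs 1996 (440.53) = -5.40%.
1998: real = 558.4/1.258 = 443.88; growth vs 1997 (416.74) = 6.51%.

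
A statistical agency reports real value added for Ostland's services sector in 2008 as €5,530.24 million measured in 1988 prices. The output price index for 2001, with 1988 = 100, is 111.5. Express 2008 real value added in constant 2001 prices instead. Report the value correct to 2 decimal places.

Real value added in 2001 prices = Real value added in 1988 prices × (P_2001/P_1988) = 5530.24 × 1.115 = 6166.22.

€6,166.22 million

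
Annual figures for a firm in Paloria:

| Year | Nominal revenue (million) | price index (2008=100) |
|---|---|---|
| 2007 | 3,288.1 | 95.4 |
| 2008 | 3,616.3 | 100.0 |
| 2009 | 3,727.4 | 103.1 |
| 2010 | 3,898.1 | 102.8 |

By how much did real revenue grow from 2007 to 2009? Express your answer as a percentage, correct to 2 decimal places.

Real revenue 2007 = 3288.1/0.954 = 3446.65.
Real revenue 2009 = 3727.4/1.031 = 3615.32.
Change = 3615.32/3446.65 − 1 = 0.0489.

4.89%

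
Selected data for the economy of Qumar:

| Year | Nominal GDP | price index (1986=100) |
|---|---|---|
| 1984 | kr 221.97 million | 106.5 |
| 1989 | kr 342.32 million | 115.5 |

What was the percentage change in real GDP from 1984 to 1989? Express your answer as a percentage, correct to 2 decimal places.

42.20%

Real GDP 1984 = 221.97 / 1.065 = 208.42.
Real GDP 1989 = 342.32 / 1.155 = 296.38.
Real growth = 296.38 / 208.42 − 1 = 0.4220.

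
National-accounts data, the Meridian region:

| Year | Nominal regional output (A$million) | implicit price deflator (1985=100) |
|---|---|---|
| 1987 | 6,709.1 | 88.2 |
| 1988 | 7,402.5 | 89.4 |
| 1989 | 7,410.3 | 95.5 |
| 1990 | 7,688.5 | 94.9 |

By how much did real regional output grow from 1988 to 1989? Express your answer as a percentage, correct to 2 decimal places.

-6.29%

Real regional output 1988 = 7402.5/0.894 = 8280.20.
Real regional output 1989 = 7410.3/0.955 = 7759.48.
Change = 7759.48/8280.20 − 1 = -0.0629.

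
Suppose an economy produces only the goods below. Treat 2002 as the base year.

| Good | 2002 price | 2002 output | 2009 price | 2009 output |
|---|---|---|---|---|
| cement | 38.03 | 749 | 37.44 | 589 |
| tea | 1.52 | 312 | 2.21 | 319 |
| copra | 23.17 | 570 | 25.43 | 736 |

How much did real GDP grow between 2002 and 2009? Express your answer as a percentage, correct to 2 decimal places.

-5.28%

Real GDP 2002 = Nominal GDP 2002 = 38.03·749 + 1.52·312 + 23.17·570 = 42165.61.
Real GDP 2009 (at 2002 prices) = 38.03·589 + 1.52·319 + 23.17·736 = 39937.67.
Real growth = 39937.67/42165.61 − 1 = -0.0528.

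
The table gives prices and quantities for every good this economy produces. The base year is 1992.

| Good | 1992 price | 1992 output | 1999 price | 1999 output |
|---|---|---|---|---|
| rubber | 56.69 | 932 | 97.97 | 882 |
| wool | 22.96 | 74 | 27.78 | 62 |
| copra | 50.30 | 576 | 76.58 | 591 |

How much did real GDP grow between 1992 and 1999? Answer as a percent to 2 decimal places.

Real GDP 1992 = Nominal GDP 1992 = 56.69·932 + 22.96·74 + 50.30·576 = 83506.92.
Real GDP 1999 (at 1992 prices) = 56.69·882 + 22.96·62 + 50.30·591 = 81151.40.
Real growth = 81151.40/83506.92 − 1 = -0.0282.

-2.82%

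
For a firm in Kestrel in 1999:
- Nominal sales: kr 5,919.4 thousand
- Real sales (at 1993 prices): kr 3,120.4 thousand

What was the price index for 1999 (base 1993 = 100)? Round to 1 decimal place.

price index = (Nominal / Real) × 100 = 5919.4 / 3120.4 × 100 = 189.70.

189.7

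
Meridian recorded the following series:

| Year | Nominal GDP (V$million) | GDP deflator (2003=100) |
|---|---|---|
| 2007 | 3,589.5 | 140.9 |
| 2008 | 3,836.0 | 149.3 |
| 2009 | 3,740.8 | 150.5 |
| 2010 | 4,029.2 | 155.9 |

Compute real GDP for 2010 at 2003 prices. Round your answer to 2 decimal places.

V$2,584.48 million

Real GDP 2010 = 4029.2 / 1.559 = 2584.48.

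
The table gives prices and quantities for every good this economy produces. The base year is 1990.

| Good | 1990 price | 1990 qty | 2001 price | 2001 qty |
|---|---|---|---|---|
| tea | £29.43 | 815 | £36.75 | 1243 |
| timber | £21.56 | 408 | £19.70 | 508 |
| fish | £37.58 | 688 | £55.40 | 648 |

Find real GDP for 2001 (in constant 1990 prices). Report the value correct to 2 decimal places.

£71885.81

Real GDP 2001 = Σ (p_1990 × q_2001) = 29.43·1243 + 21.56·508 + 37.58·648 = 71885.81.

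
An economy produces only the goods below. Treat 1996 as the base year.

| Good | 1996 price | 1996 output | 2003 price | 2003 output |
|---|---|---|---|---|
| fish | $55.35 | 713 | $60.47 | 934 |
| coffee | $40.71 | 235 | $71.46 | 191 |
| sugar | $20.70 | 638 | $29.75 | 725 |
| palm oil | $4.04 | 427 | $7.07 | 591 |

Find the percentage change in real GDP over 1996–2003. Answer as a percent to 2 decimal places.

20.18%

Real GDP 1996 = Nominal GDP 1996 = 55.35·713 + 40.71·235 + 20.70·638 + 4.04·427 = 63963.08.
Real GDP 2003 (at 1996 prices) = 55.35·934 + 40.71·191 + 20.70·725 + 4.04·591 = 76867.65.
Real growth = 76867.65/63963.08 − 1 = 0.2018.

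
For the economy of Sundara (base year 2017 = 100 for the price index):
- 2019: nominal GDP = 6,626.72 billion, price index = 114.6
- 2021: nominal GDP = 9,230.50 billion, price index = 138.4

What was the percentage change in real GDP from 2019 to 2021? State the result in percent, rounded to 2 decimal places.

Real GDP 2019 = 6626.72 / 1.146 = 5782.48.
Real GDP 2021 = 9230.50 / 1.384 = 6669.44.
Real growth = 6669.44 / 5782.48 − 1 = 0.1534.

15.34%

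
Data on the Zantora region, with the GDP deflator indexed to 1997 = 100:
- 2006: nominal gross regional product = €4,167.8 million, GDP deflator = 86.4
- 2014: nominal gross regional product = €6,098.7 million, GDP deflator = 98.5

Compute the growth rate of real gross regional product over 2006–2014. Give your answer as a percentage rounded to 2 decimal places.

28.35%

Real gross regional product 2006 = 4167.8 / 0.864 = 4823.84.
Real gross regional product 2014 = 6098.7 / 0.985 = 6191.57.
Real growth = 6191.57 / 4823.84 − 1 = 0.2835.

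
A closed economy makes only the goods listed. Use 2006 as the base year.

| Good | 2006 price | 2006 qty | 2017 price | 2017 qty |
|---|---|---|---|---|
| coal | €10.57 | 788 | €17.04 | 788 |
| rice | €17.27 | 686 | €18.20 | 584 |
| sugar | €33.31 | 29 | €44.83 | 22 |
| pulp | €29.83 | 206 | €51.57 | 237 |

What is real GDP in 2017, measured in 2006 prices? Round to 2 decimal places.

€26217.37

Real GDP 2017 = Σ (p_2006 × q_2017) = 10.57·788 + 17.27·584 + 33.31·22 + 29.83·237 = 26217.37.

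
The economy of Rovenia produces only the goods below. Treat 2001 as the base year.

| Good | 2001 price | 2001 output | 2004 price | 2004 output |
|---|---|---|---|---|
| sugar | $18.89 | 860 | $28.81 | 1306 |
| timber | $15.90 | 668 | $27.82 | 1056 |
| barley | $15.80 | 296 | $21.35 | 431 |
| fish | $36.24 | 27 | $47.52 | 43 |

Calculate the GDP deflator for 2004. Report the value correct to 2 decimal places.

157.04

Nominal GDP 2004 = 28.81·1306 + 27.82·1056 + 21.35·431 + 47.52·43 = 78248.99.
Real GDP 2004 (at 2001 prices) = 18.89·1306 + 15.90·1056 + 15.80·431 + 36.24·43 = 49828.86.
Deflator = Nominal/Real × 100 = 78248.99/49828.86 × 100 = 157.035.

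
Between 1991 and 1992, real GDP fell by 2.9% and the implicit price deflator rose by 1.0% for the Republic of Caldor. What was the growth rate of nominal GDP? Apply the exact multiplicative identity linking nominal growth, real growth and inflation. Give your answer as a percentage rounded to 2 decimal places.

-1.93%

(1 + g_nom) = (1 + g_real)(1 + π) = 0.9710 × 1.0100 = 0.98071.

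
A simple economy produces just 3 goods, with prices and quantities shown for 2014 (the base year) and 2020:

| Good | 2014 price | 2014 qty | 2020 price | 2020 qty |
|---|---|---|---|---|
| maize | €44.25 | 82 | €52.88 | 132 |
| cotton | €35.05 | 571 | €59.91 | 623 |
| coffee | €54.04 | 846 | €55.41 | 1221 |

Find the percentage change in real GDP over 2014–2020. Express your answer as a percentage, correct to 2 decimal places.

35.03%

Real GDP 2014 = Nominal GDP 2014 = 44.25·82 + 35.05·571 + 54.04·846 = 69359.89.
Real GDP 2020 (at 2014 prices) = 44.25·132 + 35.05·623 + 54.04·1221 = 93659.99.
Real growth = 93659.99/69359.89 − 1 = 0.3503.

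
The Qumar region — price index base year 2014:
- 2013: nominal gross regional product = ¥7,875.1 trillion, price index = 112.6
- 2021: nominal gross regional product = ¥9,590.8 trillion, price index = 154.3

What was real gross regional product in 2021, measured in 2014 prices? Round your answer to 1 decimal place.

Real gross regional product = Nominal / (price index/100) = 9590.8 / 1.543 = 6215.68.

¥6,215.7 trillion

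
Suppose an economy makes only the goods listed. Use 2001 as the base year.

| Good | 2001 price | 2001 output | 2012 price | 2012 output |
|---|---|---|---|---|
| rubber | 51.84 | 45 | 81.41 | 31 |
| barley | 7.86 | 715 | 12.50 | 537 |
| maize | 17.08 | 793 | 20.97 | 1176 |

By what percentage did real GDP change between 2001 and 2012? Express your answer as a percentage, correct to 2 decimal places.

Real GDP 2001 = Nominal GDP 2001 = 51.84·45 + 7.86·715 + 17.08·793 = 21497.14.
Real GDP 2012 (at 2001 prices) = 51.84·31 + 7.86·537 + 17.08·1176 = 25913.94.
Real growth = 25913.94/21497.14 − 1 = 0.2055.

20.55%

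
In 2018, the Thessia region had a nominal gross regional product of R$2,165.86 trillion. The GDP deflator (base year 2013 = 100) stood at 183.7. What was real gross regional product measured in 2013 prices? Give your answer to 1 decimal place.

Real gross regional product = Nominal / (GDP deflator/100) = 2165.86 / 1.837 = 1179.02.

R$1,179.0 trillion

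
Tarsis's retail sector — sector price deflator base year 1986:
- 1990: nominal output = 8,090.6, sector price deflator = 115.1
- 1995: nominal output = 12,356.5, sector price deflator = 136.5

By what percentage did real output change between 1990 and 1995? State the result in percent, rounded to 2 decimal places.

28.78%

Deflate each year: 1990 → 8090.6/1.151 = 7029.19; 1995 → 12356.5/1.365 = 9052.38.
So real output changed by 9052.38/7029.19 − 1 = 0.2878, i.e. 28.78%.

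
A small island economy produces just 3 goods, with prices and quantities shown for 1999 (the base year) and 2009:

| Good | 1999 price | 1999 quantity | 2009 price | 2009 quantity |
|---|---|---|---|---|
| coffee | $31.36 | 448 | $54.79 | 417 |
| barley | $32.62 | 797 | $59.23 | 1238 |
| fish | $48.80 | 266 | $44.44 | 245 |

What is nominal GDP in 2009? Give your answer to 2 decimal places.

$107061.97

Nominal GDP 2009 = Σ (p_2009 × q_2009) = 54.79·417 + 59.23·1238 + 44.44·245 = 107061.97.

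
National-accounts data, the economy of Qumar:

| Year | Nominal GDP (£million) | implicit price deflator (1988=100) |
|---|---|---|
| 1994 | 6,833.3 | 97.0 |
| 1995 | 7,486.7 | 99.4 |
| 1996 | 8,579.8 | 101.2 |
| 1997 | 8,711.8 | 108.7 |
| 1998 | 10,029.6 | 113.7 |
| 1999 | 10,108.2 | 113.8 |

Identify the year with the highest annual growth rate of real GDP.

1996

1995: real = 7486.7/0.994 = 7531.89; growth vs 1994 (7044.64) = 6.92%.
1996: real = 8579.8/1.012 = 8478.06; growth vs 1995 (7531.89) = 12.56%.
1997: real = 8711.8/1.087 = 8014.54; growth vs 1996 (8478.06) = -5.47%.
1998: real = 10029.6/1.137 = 8821.11; growth vs 1997 (8014.54) = 10.06%.
1999: real = 10108.2/1.138 = 8882.43; growth vs 1998 (8821.11) = 0.70%.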